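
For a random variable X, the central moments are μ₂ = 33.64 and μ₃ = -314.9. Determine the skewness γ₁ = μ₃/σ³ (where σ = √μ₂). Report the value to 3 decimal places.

σ = √μ₂ = √33.64 = 5.80000
σ³ = μ₂^(3/2) = 195.11200
γ₁ = μ₃/σ³ = -314.9 / 195.11200 ≈ -1.614

-1.614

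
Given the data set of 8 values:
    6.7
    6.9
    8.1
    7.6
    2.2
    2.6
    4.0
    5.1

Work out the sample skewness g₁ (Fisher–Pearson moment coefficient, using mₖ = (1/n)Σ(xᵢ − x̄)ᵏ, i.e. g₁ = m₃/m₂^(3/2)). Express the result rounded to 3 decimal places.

x̄ = (6.7 + 6.9 + 8.1 + 7.6 + 2.2 + 2.6 + 4.0 + 5.1) / 8 = 5.4000
deviations (xᵢ − x̄): 1.3000, 1.5000, 2.7000, 2.2000, -3.2000, -2.8000, -1.4000, -0.3000
Σ(xᵢ − x̄)² = 36.2000 ⇒ m₂ = 36.2000/8 = 4.52500
Σ(xᵢ − x̄)³ = -21.5880 ⇒ m₃ = -21.5880/8 = -2.69850
m₂^(3/2) = 4.52500^(1.5) = 9.62560
g₁ = m₃ / m₂^(3/2) = -2.69850 / 9.62560 ≈ -0.280

-0.280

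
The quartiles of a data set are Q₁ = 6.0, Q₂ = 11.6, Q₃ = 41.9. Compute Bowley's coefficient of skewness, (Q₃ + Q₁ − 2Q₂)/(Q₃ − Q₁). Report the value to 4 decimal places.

numerator: Q₃ + Q₁ − 2Q₂ = 41.9 + 6.0 − 2×11.6 = 24.7000
denominator: Q₃ − Q₁ = 41.9 − 6.0 = 35.9000
Bowley skewness = 24.7000 / 35.9000 ≈ 0.6880

0.6880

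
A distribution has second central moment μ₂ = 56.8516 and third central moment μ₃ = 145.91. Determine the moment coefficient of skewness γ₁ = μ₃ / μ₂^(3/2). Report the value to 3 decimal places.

0.340

σ = √μ₂ = √56.8516 = 7.54000
σ³ = μ₂^(3/2) = 428.66106
γ₁ = μ₃/σ³ = 145.91 / 428.66106 ≈ 0.340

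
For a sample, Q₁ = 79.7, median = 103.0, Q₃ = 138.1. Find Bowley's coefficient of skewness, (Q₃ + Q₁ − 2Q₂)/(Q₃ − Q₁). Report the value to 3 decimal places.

numerator: Q₃ + Q₁ − 2Q₂ = 138.1 + 79.7 − 2×103.0 = 11.8000
denominator: Q₃ − Q₁ = 138.1 − 79.7 = 58.4000
Bowley skewness = 11.8000 / 58.4000 ≈ 0.202

0.202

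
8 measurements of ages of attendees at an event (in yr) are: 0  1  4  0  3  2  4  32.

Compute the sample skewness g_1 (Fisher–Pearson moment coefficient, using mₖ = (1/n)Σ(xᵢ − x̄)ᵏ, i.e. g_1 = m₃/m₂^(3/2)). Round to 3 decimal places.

x̄ = (0 + 1 + 4 + 0 + 3 + 2 + 4 + 32) / 8 = 5.7500
deviations (xᵢ − x̄): -5.7500, -4.7500, -1.7500, -5.7500, -2.7500, -3.7500, -1.7500, 26.2500
Σ(xᵢ − x̄)² = 805.5000 ⇒ m₂ = 805.5000/8 = 100.68750
Σ(xᵢ − x̄)³ = 17516.2500 ⇒ m₃ = 17516.2500/8 = 2189.53125
m₂^(3/2) = 100.68750^(1.5) = 1010.33020
g_1 = m₃ / m₂^(3/2) = 2189.53125 / 1010.33020 ≈ 2.167

2.167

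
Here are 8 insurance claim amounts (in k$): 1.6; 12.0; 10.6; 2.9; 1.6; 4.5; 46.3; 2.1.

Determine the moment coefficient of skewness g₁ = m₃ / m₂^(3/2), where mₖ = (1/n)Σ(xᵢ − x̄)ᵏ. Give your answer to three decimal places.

x̄ = (1.6 + 12.0 + 10.6 + 2.9 + 1.6 + 4.5 + 46.3 + 2.1) / 8 = 10.2000
deviations (xᵢ − x̄): -8.6000, 1.8000, 0.4000, -7.3000, -8.6000, -5.7000, 36.1000, -8.1000
Σ(xᵢ − x̄)² = 1605.9200 ⇒ m₂ = 1605.9200/8 = 200.74000
Σ(xᵢ − x̄)³ = 44674.0140 ⇒ m₃ = 44674.0140/8 = 5584.25175
m₂^(3/2) = 200.74000^(1.5) = 2844.13941
g₁ = m₃ / m₂^(3/2) = 5584.25175 / 2844.13941 ≈ 1.963

1.963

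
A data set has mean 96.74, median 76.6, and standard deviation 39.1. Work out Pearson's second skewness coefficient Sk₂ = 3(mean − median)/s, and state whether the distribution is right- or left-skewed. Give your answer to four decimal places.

1.5453, right-skewed

Sk₂ = 3(96.74 − 76.6) / 39.1 = 3 × 20.1400 / 39.1
    = 60.4200 / 39.1 ≈ 1.5453
Sk₂ > 0 ⇒ mean > median ⇒ right-skewed (positive skew).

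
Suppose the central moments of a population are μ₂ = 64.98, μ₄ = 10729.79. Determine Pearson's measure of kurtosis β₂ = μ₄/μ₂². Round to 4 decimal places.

2.5412

μ₂² = 64.98² = 4222.40040
μ₄/μ₂² = 10729.79 / 4222.40040 = 2.54116
β₂ ≈ 2.5412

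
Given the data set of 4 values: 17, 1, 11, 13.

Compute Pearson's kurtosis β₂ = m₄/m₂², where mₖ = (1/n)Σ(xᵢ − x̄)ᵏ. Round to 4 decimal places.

2.0639

x̄ = 10.5000
Σ(xᵢ − x̄)² = 139.0000 ⇒ m₂ = 34.75000
Σ(xᵢ − x̄)⁴ = 9969.2500 ⇒ m₄ = 2492.31250
m₂² = 1207.56250
β₂ = m₄/m₂² = 2492.31250 / 1207.56250 ≈ 2.0639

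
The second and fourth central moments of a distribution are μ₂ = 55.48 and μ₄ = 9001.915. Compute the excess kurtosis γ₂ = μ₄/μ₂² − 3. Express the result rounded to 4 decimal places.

μ₂² = 55.48² = 3078.03040
μ₄/μ₂² = 9001.915 / 3078.03040 = 2.92457
γ₂ = 2.92457 − 3 ≈ -0.0754

-0.0754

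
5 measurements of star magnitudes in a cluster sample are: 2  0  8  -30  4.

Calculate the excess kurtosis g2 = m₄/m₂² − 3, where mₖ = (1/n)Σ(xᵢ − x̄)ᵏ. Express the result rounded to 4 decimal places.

0.0750

x̄ = -3.2000
Σ(xᵢ − x̄)² = 932.8000 ⇒ m₂ = 186.56000
Σ(xᵢ − x̄)⁴ = 535127.2960 ⇒ m₄ = 107025.45920
m₂² = 34804.63360
g2 = m₄/m₂² − 3 = 3.07503 − 3 ≈ 0.0750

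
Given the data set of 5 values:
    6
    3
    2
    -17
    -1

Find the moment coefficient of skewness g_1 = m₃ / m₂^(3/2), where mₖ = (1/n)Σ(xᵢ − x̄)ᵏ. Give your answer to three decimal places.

-1.223

x̄ = (6 + 3 + 2 - 17 - 1) / 5 = -1.4000
deviations (xᵢ − x̄): 7.4000, 4.4000, 3.4000, -15.6000, 0.4000
Σ(xᵢ − x̄)² = 329.2000 ⇒ m₂ = 329.2000/5 = 65.84000
Σ(xᵢ − x̄)³ = -3266.6400 ⇒ m₃ = -3266.6400/5 = -653.32800
m₂^(3/2) = 65.84000^(1.5) = 534.23795
g_1 = m₃ / m₂^(3/2) = -653.32800 / 534.23795 ≈ -1.223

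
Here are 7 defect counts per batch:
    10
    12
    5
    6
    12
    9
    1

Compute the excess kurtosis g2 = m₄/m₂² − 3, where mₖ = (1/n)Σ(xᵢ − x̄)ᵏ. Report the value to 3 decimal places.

-0.922

x̄ = 7.8571
Σ(xᵢ − x̄)² = 98.8571 ⇒ m₂ = 14.12245
Σ(xᵢ − x̄)⁴ = 2901.3994 ⇒ m₄ = 414.48563
m₂² = 199.44357
g2 = m₄/m₂² − 3 = 2.07821 − 3 ≈ -0.922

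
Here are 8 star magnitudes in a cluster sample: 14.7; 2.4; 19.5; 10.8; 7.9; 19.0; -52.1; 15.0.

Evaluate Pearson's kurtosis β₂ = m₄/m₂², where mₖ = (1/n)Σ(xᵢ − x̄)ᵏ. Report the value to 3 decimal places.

5.491

x̄ = 4.6500
Σ(xᵢ − x̄)² = 3908.5800 ⇒ m₂ = 488.57250
Σ(xᵢ − x̄)⁴ = 10486301.5372 ⇒ m₄ = 1310787.69216
m₂² = 238703.08776
β₂ = m₄/m₂² = 1310787.69216 / 238703.08776 ≈ 5.491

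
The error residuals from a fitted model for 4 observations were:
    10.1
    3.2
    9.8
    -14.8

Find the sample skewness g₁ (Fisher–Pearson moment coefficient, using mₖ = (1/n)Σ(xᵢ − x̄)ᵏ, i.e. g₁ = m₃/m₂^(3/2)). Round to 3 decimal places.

-0.921

x̄ = (10.1 + 3.2 + 9.8 - 14.8) / 4 = 2.0750
deviations (xᵢ − x̄): 8.0250, 1.1250, 7.7250, -16.8750
Σ(xᵢ − x̄)² = 410.1075 ⇒ m₂ = 410.1075/4 = 102.52687
Σ(xᵢ − x̄)³ = -3826.1869 ⇒ m₃ = -3826.1869/4 = -956.54672
m₂^(3/2) = 102.52687^(1.5) = 1038.14157
g₁ = m₃ / m₂^(3/2) = -956.54672 / 1038.14157 ≈ -0.921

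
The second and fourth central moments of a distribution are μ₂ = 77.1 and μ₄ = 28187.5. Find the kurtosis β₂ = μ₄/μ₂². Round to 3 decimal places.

μ₂² = 77.1² = 5944.41000
μ₄/μ₂² = 28187.5 / 5944.41000 = 4.74185
β₂ ≈ 4.742

4.742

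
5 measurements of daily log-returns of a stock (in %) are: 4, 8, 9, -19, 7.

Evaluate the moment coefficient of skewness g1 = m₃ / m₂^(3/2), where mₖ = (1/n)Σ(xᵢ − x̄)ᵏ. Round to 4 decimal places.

x̄ = (4 + 8 + 9 - 19 + 7) / 5 = 1.8000
deviations (xᵢ − x̄): 2.2000, 6.2000, 7.2000, -20.8000, 5.2000
Σ(xᵢ − x̄)² = 554.8000 ⇒ m₂ = 554.8000/5 = 110.96000
Σ(xᵢ − x̄)³ = -8236.0800 ⇒ m₃ = -8236.0800/5 = -1647.21600
m₂^(3/2) = 110.96000^(1.5) = 1168.82548
g1 = m₃ / m₂^(3/2) = -1647.21600 / 1168.82548 ≈ -1.4093

-1.4093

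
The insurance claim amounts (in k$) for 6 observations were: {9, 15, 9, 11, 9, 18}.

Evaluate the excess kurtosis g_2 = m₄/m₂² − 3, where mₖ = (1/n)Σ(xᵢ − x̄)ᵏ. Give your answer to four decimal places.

x̄ = 11.8333
Σ(xᵢ − x̄)² = 72.8333 ⇒ m₂ = 12.13889
Σ(xᵢ − x̄)⁴ = 1740.4861 ⇒ m₄ = 290.08102
m₂² = 147.35262
g_2 = m₄/m₂² − 3 = 1.96862 − 3 ≈ -1.0314

-1.0314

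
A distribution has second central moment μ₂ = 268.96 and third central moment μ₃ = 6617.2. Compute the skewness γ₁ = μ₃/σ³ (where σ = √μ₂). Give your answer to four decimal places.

1.5002

σ = √μ₂ = √268.96 = 16.40000
σ³ = μ₂^(3/2) = 4410.94400
γ₁ = μ₃/σ³ = 6617.2 / 4410.94400 ≈ 1.5002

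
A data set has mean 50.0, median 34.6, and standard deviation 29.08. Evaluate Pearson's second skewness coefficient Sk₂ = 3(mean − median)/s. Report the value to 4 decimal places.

1.5887

Sk₂ = 3(50.0 − 34.6) / 29.08 = 3 × 15.4000 / 29.08
    = 46.2000 / 29.08 ≈ 1.5887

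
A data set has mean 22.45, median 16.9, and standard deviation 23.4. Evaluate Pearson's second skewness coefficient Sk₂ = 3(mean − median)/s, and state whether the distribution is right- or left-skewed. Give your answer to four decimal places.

0.7115, right-skewed

Sk₂ = 3(22.45 − 16.9) / 23.4 = 3 × 5.5500 / 23.4
    = 16.6500 / 23.4 ≈ 0.7115
Sk₂ > 0 ⇒ mean > median ⇒ right-skewed (positive skew).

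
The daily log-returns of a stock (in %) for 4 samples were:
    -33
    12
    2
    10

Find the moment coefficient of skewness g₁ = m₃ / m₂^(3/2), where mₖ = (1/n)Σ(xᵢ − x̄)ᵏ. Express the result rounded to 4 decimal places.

-1.0158

x̄ = (-33 + 12 + 2 + 10) / 4 = -2.2500
deviations (xᵢ − x̄): -30.7500, 14.2500, 4.2500, 12.2500
Σ(xᵢ − x̄)² = 1316.7500 ⇒ m₂ = 1316.7500/4 = 329.18750
Σ(xᵢ − x̄)³ = -24267.3750 ⇒ m₃ = -24267.3750/4 = -6066.84375
m₂^(3/2) = 329.18750^(1.5) = 5972.62164
g₁ = m₃ / m₂^(3/2) = -6066.84375 / 5972.62164 ≈ -1.0158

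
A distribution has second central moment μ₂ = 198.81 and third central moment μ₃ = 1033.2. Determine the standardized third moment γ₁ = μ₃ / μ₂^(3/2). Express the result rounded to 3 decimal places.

σ = √μ₂ = √198.81 = 14.10000
σ³ = μ₂^(3/2) = 2803.22100
γ₁ = μ₃/σ³ = 1033.2 / 2803.22100 ≈ 0.369

0.369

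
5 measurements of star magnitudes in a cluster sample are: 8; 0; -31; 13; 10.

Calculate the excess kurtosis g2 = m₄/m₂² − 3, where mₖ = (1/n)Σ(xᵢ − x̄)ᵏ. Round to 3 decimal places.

x̄ = 0.0000
Σ(xᵢ − x̄)² = 1294.0000 ⇒ m₂ = 258.80000
Σ(xᵢ − x̄)⁴ = 966178.0000 ⇒ m₄ = 193235.60000
m₂² = 66977.44000
g2 = m₄/m₂² − 3 = 2.88508 − 3 ≈ -0.115

-0.115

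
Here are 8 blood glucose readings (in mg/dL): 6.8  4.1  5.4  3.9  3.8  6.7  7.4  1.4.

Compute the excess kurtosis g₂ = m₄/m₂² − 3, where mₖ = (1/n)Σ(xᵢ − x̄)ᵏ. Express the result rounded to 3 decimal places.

x̄ = 4.9375
Σ(xᵢ − x̄)² = 28.4388 ⇒ m₂ = 3.55484
Σ(xᵢ − x̄)⁴ = 218.4224 ⇒ m₄ = 27.30281
m₂² = 12.63691
g₂ = m₄/m₂² − 3 = 2.16056 − 3 ≈ -0.839

-0.839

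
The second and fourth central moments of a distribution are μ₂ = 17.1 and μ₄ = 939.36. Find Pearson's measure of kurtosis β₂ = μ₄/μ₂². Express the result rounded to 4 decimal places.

μ₂² = 17.1² = 292.41000
μ₄/μ₂² = 939.36 / 292.41000 = 3.21248
β₂ ≈ 3.2125

3.2125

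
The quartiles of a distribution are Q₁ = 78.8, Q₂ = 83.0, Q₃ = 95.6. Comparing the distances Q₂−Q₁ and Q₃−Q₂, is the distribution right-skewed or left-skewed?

Q₂ − Q₁ = 4.2;  Q₃ − Q₂ = 12.6
Q₃ − Q₂ > Q₂ − Q₁ ⇒ the upper half is more spread out ⇒ right-skewed.

right-skewed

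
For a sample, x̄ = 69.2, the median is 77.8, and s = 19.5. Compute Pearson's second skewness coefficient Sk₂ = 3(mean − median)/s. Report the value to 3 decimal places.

Sk₂ = 3(69.2 − 77.8) / 19.5 = 3 × -8.6000 / 19.5
    = -25.8000 / 19.5 ≈ -1.323

-1.323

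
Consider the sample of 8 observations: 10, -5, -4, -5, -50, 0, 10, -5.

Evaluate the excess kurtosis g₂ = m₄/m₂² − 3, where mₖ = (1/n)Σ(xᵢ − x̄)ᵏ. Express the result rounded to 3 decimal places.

x̄ = -6.1250
Σ(xᵢ − x̄)² = 2490.8750 ⇒ m₂ = 311.35938
Σ(xᵢ − x̄)⁴ = 3842334.0254 ⇒ m₄ = 480291.75317
m₂² = 96944.66040
g₂ = m₄/m₂² − 3 = 4.95429 − 3 ≈ 1.954

1.954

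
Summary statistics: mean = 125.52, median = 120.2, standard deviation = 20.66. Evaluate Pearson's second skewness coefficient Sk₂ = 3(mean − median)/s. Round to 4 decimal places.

Sk₂ = 3(125.52 − 120.2) / 20.66 = 3 × 5.3200 / 20.66
    = 15.9600 / 20.66 ≈ 0.7725

0.7725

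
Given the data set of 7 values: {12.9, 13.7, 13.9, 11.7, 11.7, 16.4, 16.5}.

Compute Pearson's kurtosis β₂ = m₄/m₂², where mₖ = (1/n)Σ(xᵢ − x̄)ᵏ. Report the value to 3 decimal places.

x̄ = 13.8286
Σ(xᵢ − x̄)² = 23.6943 ⇒ m₂ = 3.38490
Σ(xᵢ − x̄)⁴ = 136.4522 ⇒ m₄ = 19.49317
m₂² = 11.45753
β₂ = m₄/m₂² = 19.49317 / 11.45753 ≈ 1.701

1.701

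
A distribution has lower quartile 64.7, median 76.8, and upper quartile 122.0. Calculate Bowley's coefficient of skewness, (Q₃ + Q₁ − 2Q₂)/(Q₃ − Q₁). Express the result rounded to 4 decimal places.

0.5777

numerator: Q₃ + Q₁ − 2Q₂ = 122.0 + 64.7 − 2×76.8 = 33.1000
denominator: Q₃ − Q₁ = 122.0 − 64.7 = 57.3000
Bowley skewness = 33.1000 / 57.3000 ≈ 0.5777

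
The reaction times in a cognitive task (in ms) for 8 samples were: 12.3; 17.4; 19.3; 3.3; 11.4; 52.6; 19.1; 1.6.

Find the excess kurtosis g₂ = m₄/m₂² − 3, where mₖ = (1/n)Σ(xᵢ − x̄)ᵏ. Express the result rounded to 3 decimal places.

x̄ = 17.1250
Σ(xᵢ − x̄)² = 1755.3950 ⇒ m₂ = 219.42438
Σ(xᵢ − x̄)⁴ = 1680038.9949 ⇒ m₄ = 210004.87437
m₂² = 48147.05634
g₂ = m₄/m₂² − 3 = 4.36174 − 3 ≈ 1.362

1.362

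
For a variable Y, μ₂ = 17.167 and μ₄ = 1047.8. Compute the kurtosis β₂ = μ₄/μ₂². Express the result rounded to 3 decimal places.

μ₂² = 17.167² = 294.70589
μ₄/μ₂² = 1047.8 / 294.70589 = 3.55541
β₂ ≈ 3.555

3.555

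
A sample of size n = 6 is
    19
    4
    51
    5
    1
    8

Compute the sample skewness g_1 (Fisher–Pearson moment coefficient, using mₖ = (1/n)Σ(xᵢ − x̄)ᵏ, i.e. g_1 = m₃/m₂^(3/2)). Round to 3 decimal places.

x̄ = (19 + 4 + 51 + 5 + 1 + 8) / 6 = 14.6667
deviations (xᵢ − x̄): 4.3333, -10.6667, 36.3333, -9.6667, -13.6667, -6.6667
Σ(xᵢ − x̄)² = 1777.3333 ⇒ m₂ = 1777.3333/6 = 296.22222
Σ(xᵢ − x̄)³ = 43079.5556 ⇒ m₃ = 43079.5556/6 = 7179.92593
m₂^(3/2) = 296.22222^(1.5) = 5098.31252
g_1 = m₃ / m₂^(3/2) = 7179.92593 / 5098.31252 ≈ 1.408

1.408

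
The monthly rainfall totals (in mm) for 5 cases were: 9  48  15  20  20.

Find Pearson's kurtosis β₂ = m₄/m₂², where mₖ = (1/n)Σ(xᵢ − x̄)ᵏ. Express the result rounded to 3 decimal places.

2.862

x̄ = 22.4000
Σ(xᵢ − x̄)² = 901.2000 ⇒ m₂ = 180.24000
Σ(xᵢ − x̄)⁴ = 464803.5360 ⇒ m₄ = 92960.70720
m₂² = 32486.45760
β₂ = m₄/m₂² = 92960.70720 / 32486.45760 ≈ 2.862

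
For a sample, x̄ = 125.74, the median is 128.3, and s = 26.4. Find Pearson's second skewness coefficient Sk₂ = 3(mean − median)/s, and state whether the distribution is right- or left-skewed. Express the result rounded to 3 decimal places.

Sk₂ = 3(125.74 − 128.3) / 26.4 = 3 × -2.5600 / 26.4
    = -7.6800 / 26.4 ≈ -0.291
Sk₂ < 0 ⇒ mean < median ⇒ left-skewed (negative skew).

-0.291, left-skewed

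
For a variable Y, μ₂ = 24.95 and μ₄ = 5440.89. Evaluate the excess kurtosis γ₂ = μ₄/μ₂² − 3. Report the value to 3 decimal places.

μ₂² = 24.95² = 622.50250
μ₄/μ₂² = 5440.89 / 622.50250 = 8.74035
γ₂ = 8.74035 − 3 ≈ 5.740

5.740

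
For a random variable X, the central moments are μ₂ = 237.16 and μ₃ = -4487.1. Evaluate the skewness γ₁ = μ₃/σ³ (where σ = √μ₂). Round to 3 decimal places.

-1.229

σ = √μ₂ = √237.16 = 15.40000
σ³ = μ₂^(3/2) = 3652.26400
γ₁ = μ₃/σ³ = -4487.1 / 3652.26400 ≈ -1.229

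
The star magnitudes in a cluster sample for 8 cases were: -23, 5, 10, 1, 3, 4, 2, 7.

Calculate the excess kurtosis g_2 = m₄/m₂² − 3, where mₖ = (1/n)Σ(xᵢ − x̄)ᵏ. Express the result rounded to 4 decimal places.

x̄ = 1.1250
Σ(xᵢ − x̄)² = 722.8750 ⇒ m₂ = 90.35938
Σ(xᵢ − x̄)⁴ = 346444.2754 ⇒ m₄ = 43305.53442
m₂² = 8164.81665
g_2 = m₄/m₂² − 3 = 5.30392 − 3 ≈ 2.3039

2.3039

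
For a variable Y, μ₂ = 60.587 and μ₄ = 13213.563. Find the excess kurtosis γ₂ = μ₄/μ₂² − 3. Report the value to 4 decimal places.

μ₂² = 60.587² = 3670.78457
μ₄/μ₂² = 13213.563 / 3670.78457 = 3.59966
γ₂ = 3.59966 − 3 ≈ 0.5997

0.5997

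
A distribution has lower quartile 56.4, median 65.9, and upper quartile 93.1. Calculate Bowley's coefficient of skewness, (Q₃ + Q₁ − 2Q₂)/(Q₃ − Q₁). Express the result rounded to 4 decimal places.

0.4823

numerator: Q₃ + Q₁ − 2Q₂ = 93.1 + 56.4 − 2×65.9 = 17.7000
denominator: Q₃ − Q₁ = 93.1 − 56.4 = 36.7000
Bowley skewness = 17.7000 / 36.7000 ≈ 0.4823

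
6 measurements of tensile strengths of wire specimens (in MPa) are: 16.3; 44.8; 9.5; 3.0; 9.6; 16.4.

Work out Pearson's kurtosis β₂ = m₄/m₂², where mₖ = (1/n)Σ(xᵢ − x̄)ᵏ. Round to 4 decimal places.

x̄ = 16.6000
Σ(xᵢ − x̄)² = 1079.7400 ⇒ m₂ = 179.95667
Σ(xᵢ − x̄)⁴ = 671559.0370 ⇒ m₄ = 111926.50617
m₂² = 32384.40188
β₂ = m₄/m₂² = 111926.50617 / 32384.40188 ≈ 3.4562

3.4562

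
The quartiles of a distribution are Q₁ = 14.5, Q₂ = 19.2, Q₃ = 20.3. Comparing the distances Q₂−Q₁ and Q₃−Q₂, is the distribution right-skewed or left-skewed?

Q₂ − Q₁ = 4.7;  Q₃ − Q₂ = 1.1
Q₂ − Q₁ > Q₃ − Q₂ ⇒ the lower half is more spread out ⇒ left-skewed.

left-skewed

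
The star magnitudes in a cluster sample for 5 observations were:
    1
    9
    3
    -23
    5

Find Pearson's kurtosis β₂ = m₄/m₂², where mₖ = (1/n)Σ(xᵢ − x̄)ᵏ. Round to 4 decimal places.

x̄ = -1.0000
Σ(xᵢ − x̄)² = 640.0000 ⇒ m₂ = 128.00000
Σ(xᵢ − x̄)⁴ = 245824.0000 ⇒ m₄ = 49164.80000
m₂² = 16384.00000
β₂ = m₄/m₂² = 49164.80000 / 16384.00000 ≈ 3.0008

3.0008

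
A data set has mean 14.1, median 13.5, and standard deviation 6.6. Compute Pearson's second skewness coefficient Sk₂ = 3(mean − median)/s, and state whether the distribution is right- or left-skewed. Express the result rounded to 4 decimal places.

Sk₂ = 3(14.1 − 13.5) / 6.6 = 3 × 0.6000 / 6.6
    = 1.8000 / 6.6 ≈ 0.2727
Sk₂ > 0 ⇒ mean > median ⇒ right-skewed (positive skew).

0.2727, right-skewed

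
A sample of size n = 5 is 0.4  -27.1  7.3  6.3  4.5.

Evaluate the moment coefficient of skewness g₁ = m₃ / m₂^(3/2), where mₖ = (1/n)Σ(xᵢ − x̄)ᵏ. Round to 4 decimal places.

x̄ = (0.4 - 27.1 + 7.3 + 6.3 + 4.5) / 5 = -1.7200
deviations (xᵢ − x̄): 2.1200, -25.3800, 9.0200, 8.0200, 6.2200
Σ(xᵢ − x̄)² = 833.0080 ⇒ m₂ = 833.0080/5 = 166.60160
Σ(xᵢ − x̄)³ = -14848.4945 ⇒ m₃ = -14848.4945/5 = -2969.69890
m₂^(3/2) = 166.60160^(1.5) = 2150.39753
g₁ = m₃ / m₂^(3/2) = -2969.69890 / 2150.39753 ≈ -1.3810

-1.3810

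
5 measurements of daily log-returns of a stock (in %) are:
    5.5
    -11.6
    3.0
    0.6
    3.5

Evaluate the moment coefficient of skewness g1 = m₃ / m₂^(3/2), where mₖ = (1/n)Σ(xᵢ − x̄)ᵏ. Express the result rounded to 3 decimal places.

x̄ = (5.5 - 11.6 + 3.0 + 0.6 + 3.5) / 5 = 0.2000
deviations (xᵢ − x̄): 5.3000, -11.8000, 2.8000, 0.4000, 3.3000
Σ(xᵢ − x̄)² = 186.2200 ⇒ m₂ = 186.2200/5 = 37.24400
Σ(xᵢ − x̄)³ = -1436.2020 ⇒ m₃ = -1436.2020/5 = -287.24040
m₂^(3/2) = 37.24400^(1.5) = 227.29217
g1 = m₃ / m₂^(3/2) = -287.24040 / 227.29217 ≈ -1.264

-1.264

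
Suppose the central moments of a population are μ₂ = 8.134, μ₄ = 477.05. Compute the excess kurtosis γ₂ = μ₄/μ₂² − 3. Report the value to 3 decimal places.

μ₂² = 8.134² = 66.16196
μ₄/μ₂² = 477.05 / 66.16196 = 7.21034
γ₂ = 7.21034 − 3 ≈ 4.210

4.210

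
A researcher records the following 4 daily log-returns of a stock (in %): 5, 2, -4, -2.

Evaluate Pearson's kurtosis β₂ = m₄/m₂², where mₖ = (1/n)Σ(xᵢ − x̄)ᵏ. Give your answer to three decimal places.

1.465

x̄ = 0.2500
Σ(xᵢ − x̄)² = 48.7500 ⇒ m₂ = 12.18750
Σ(xᵢ − x̄)⁴ = 870.3281 ⇒ m₄ = 217.58203
m₂² = 148.53516
β₂ = m₄/m₂² = 217.58203 / 148.53516 ≈ 1.465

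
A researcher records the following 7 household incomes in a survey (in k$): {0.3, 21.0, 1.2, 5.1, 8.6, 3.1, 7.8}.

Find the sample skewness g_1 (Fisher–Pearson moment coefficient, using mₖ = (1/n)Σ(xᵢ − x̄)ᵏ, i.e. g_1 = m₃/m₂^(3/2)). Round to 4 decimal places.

x̄ = (0.3 + 21.0 + 1.2 + 5.1 + 8.6 + 3.1 + 7.8) / 7 = 6.7286
deviations (xᵢ − x̄): -6.4286, 14.2714, -5.5286, -1.6286, 1.8714, -3.6286, 1.0714
Σ(xᵢ − x̄)² = 296.0343 ⇒ m₂ = 296.0343/7 = 42.29061
Σ(xᵢ − x̄)³ = 2427.7515 ⇒ m₃ = 2427.7515/7 = 346.82164
m₂^(3/2) = 42.29061^(1.5) = 275.02106
g_1 = m₃ / m₂^(3/2) = 346.82164 / 275.02106 ≈ 1.2611

1.2611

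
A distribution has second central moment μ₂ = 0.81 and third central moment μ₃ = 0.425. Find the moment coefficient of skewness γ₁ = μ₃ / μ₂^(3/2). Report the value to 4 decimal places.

0.5830

σ = √μ₂ = √0.81 = 0.90000
σ³ = μ₂^(3/2) = 0.72900
γ₁ = μ₃/σ³ = 0.425 / 0.72900 ≈ 0.5830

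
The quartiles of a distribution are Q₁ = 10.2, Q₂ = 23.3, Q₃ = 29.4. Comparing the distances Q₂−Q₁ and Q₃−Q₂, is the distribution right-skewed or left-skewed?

Q₂ − Q₁ = 13.1;  Q₃ − Q₂ = 6.1
Q₂ − Q₁ > Q₃ − Q₂ ⇒ the lower half is more spread out ⇒ left-skewed.

left-skewed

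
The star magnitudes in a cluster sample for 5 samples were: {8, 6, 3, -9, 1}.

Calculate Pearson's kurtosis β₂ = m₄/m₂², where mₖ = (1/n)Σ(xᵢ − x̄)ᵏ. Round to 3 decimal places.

x̄ = 1.8000
Σ(xᵢ − x̄)² = 174.8000 ⇒ m₂ = 34.96000
Σ(xᵢ − x̄)⁴ = 15396.1760 ⇒ m₄ = 3079.23520
m₂² = 1222.20160
β₂ = m₄/m₂² = 3079.23520 / 1222.20160 ≈ 2.519

2.519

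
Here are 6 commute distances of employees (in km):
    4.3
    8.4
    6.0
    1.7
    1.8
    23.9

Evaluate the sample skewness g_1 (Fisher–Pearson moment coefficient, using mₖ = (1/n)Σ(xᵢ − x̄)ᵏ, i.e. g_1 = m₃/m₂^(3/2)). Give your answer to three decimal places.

x̄ = (4.3 + 8.4 + 6.0 + 1.7 + 1.8 + 23.9) / 6 = 7.6833
deviations (xᵢ − x̄): -3.3833, 0.7167, -1.6833, -5.9833, -5.8833, 16.2167
Σ(xᵢ − x̄)² = 348.1883 ⇒ m₂ = 348.1883/6 = 58.03139
Σ(xᵢ − x̄)³ = 3803.6844 ⇒ m₃ = 3803.6844/6 = 633.94741
m₂^(3/2) = 58.03139^(1.5) = 442.07346
g_1 = m₃ / m₂^(3/2) = 633.94741 / 442.07346 ≈ 1.434

1.434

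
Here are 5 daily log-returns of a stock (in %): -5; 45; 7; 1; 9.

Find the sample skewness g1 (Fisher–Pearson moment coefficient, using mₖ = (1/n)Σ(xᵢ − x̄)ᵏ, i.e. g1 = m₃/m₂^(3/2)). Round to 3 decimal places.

1.205

x̄ = (-5 + 45 + 7 + 1 + 9) / 5 = 11.4000
deviations (xᵢ − x̄): -16.4000, 33.6000, -4.4000, -10.4000, -2.4000
Σ(xᵢ − x̄)² = 1531.2000 ⇒ m₂ = 1531.2000/5 = 306.24000
Σ(xᵢ − x̄)³ = 32298.2400 ⇒ m₃ = 32298.2400/5 = 6459.64800
m₂^(3/2) = 306.24000^(1.5) = 5359.11250
g1 = m₃ / m₂^(3/2) = 6459.64800 / 5359.11250 ≈ 1.205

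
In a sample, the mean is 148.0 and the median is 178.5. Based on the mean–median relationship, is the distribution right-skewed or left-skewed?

left-skewed

mean − median = 148.0 − 178.5 = -30.5
mean < median ⇒ the longer tail is on the left ⇒ left-skewed (negatively skewed).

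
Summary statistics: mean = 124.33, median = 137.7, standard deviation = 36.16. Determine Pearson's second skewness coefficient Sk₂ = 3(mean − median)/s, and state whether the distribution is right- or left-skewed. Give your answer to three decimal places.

-1.109, left-skewed

Sk₂ = 3(124.33 − 137.7) / 36.16 = 3 × -13.3700 / 36.16
    = -40.1100 / 36.16 ≈ -1.109
Sk₂ < 0 ⇒ mean < median ⇒ left-skewed (negative skew).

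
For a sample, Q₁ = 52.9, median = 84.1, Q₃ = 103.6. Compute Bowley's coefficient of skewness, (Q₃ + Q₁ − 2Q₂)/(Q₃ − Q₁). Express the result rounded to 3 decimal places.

-0.231

numerator: Q₃ + Q₁ − 2Q₂ = 103.6 + 52.9 − 2×84.1 = -11.7000
denominator: Q₃ − Q₁ = 103.6 − 52.9 = 50.7000
Bowley skewness = -11.7000 / 50.7000 ≈ -0.231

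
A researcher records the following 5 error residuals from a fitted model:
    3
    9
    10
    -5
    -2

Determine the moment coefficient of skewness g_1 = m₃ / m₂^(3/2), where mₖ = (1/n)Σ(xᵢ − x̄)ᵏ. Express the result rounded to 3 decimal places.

-0.076

x̄ = (3 + 9 + 10 - 5 - 2) / 5 = 3.0000
deviations (xᵢ − x̄): 0.0000, 6.0000, 7.0000, -8.0000, -5.0000
Σ(xᵢ − x̄)² = 174.0000 ⇒ m₂ = 174.0000/5 = 34.80000
Σ(xᵢ − x̄)³ = -78.0000 ⇒ m₃ = -78.0000/5 = -15.60000
m₂^(3/2) = 34.80000^(1.5) = 205.29051
g_1 = m₃ / m₂^(3/2) = -15.60000 / 205.29051 ≈ -0.076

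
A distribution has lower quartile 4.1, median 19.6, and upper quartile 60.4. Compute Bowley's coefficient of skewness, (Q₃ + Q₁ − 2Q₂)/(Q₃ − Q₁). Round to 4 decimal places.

numerator: Q₃ + Q₁ − 2Q₂ = 60.4 + 4.1 − 2×19.6 = 25.3000
denominator: Q₃ − Q₁ = 60.4 − 4.1 = 56.3000
Bowley skewness = 25.3000 / 56.3000 ≈ 0.4494

0.4494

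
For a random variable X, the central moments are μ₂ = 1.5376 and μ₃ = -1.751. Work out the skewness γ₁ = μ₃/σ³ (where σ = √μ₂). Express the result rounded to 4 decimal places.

σ = √μ₂ = √1.5376 = 1.24000
σ³ = μ₂^(3/2) = 1.90662
γ₁ = μ₃/σ³ = -1.751 / 1.90662 ≈ -0.9184

-0.9184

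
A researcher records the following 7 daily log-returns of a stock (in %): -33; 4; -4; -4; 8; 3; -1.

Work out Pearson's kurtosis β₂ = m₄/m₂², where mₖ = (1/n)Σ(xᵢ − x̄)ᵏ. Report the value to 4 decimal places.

x̄ = -3.8571
Σ(xᵢ − x̄)² = 1106.8571 ⇒ m₂ = 158.12245
Σ(xᵢ − x̄)⁴ = 747175.6851 ⇒ m₄ = 106739.38359
m₂² = 25002.70887
β₂ = m₄/m₂² = 106739.38359 / 25002.70887 ≈ 4.2691

4.2691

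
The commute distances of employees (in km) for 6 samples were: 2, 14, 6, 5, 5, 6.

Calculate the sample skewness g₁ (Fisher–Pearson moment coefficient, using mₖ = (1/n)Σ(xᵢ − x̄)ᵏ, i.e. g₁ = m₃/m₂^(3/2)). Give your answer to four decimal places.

x̄ = (2 + 14 + 6 + 5 + 5 + 6) / 6 = 6.3333
deviations (xᵢ − x̄): -4.3333, 7.6667, -0.3333, -1.3333, -1.3333, -0.3333
Σ(xᵢ − x̄)² = 81.3333 ⇒ m₂ = 81.3333/6 = 13.55556
Σ(xᵢ − x̄)³ = 364.4444 ⇒ m₃ = 364.4444/6 = 60.74074
m₂^(3/2) = 13.55556^(1.5) = 49.90867
g₁ = m₃ / m₂^(3/2) = 60.74074 / 49.90867 ≈ 1.2170

1.2170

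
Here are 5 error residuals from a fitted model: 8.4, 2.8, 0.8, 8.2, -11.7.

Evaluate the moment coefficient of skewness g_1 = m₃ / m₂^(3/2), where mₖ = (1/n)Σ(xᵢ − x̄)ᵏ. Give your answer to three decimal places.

x̄ = (8.4 + 2.8 + 0.8 + 8.2 - 11.7) / 5 = 1.7000
deviations (xᵢ − x̄): 6.7000, 1.1000, -0.9000, 6.5000, -13.4000
Σ(xᵢ − x̄)² = 268.7200 ⇒ m₂ = 268.7200/5 = 53.74400
Σ(xᵢ − x̄)³ = -1830.1140 ⇒ m₃ = -1830.1140/5 = -366.02280
m₂^(3/2) = 53.74400^(1.5) = 393.99887
g_1 = m₃ / m₂^(3/2) = -366.02280 / 393.99887 ≈ -0.929

-0.929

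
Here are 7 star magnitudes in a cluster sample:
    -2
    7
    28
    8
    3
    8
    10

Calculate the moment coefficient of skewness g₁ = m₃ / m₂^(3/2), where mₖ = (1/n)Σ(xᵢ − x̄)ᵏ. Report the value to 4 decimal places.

x̄ = (-2 + 7 + 28 + 8 + 3 + 8 + 10) / 7 = 8.8571
deviations (xᵢ − x̄): -10.8571, -1.8571, 19.1429, -0.8571, -5.8571, -0.8571, 1.1429
Σ(xᵢ − x̄)² = 524.8571 ⇒ m₂ = 524.8571/7 = 74.97959
Σ(xᵢ − x̄)³ = 5527.9592 ⇒ m₃ = 5527.9592/7 = 789.70845
m₂^(3/2) = 74.97959^(1.5) = 649.25396
g₁ = m₃ / m₂^(3/2) = 789.70845 / 649.25396 ≈ 1.2163

1.2163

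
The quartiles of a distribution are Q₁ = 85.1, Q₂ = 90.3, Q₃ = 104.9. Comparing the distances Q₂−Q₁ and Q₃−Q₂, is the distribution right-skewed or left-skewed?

right-skewed

Q₂ − Q₁ = 5.2;  Q₃ − Q₂ = 14.6
Q₃ − Q₂ > Q₂ − Q₁ ⇒ the upper half is more spread out ⇒ right-skewed.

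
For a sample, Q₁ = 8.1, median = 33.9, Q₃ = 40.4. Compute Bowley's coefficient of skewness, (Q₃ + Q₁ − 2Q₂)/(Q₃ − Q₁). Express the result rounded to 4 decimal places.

numerator: Q₃ + Q₁ − 2Q₂ = 40.4 + 8.1 − 2×33.9 = -19.3000
denominator: Q₃ − Q₁ = 40.4 − 8.1 = 32.3000
Bowley skewness = -19.3000 / 32.3000 ≈ -0.5975

-0.5975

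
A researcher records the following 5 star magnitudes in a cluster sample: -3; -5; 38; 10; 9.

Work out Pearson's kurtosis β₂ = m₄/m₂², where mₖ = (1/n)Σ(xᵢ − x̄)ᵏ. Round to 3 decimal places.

x̄ = 9.8000
Σ(xᵢ − x̄)² = 1178.8000 ⇒ m₂ = 235.76000
Σ(xᵢ − x̄)⁴ = 707229.1360 ⇒ m₄ = 141445.82720
m₂² = 55582.77760
β₂ = m₄/m₂² = 141445.82720 / 55582.77760 ≈ 2.545

2.545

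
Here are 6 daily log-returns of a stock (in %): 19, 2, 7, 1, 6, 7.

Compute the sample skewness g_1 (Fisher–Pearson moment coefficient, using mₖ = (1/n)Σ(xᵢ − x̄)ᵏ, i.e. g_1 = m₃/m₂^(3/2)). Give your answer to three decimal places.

x̄ = (19 + 2 + 7 + 1 + 6 + 7) / 6 = 7.0000
deviations (xᵢ − x̄): 12.0000, -5.0000, 0.0000, -6.0000, -1.0000, 0.0000
Σ(xᵢ − x̄)² = 206.0000 ⇒ m₂ = 206.0000/6 = 34.33333
Σ(xᵢ − x̄)³ = 1386.0000 ⇒ m₃ = 1386.0000/6 = 231.00000
m₂^(3/2) = 34.33333^(1.5) = 201.17497
g_1 = m₃ / m₂^(3/2) = 231.00000 / 201.17497 ≈ 1.148

1.148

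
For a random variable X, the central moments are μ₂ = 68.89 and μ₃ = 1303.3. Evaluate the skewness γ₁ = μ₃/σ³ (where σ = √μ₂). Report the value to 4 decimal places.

σ = √μ₂ = √68.89 = 8.30000
σ³ = μ₂^(3/2) = 571.78700
γ₁ = μ₃/σ³ = 1303.3 / 571.78700 ≈ 2.2793

2.2793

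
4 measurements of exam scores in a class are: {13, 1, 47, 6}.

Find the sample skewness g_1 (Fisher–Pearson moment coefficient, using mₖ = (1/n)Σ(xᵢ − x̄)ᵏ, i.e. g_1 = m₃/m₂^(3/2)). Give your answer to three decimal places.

0.967

x̄ = (13 + 1 + 47 + 6) / 4 = 16.7500
deviations (xᵢ − x̄): -3.7500, -15.7500, 30.2500, -10.7500
Σ(xᵢ − x̄)² = 1292.7500 ⇒ m₂ = 1292.7500/4 = 323.18750
Σ(xᵢ − x̄)³ = 22478.6250 ⇒ m₃ = 22478.6250/4 = 5619.65625
m₂^(3/2) = 323.18750^(1.5) = 5810.07626
g_1 = m₃ / m₂^(3/2) = 5619.65625 / 5810.07626 ≈ 0.967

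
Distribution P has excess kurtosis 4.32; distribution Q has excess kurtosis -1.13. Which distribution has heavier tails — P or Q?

P

Higher excess kurtosis ⇒ heavier tails relative to the normal distribution.
4.32 vs -1.13: the larger is 4.32, so P has heavier tails. (P is leptokurtic — heavier-than-normal tails; the other is platykurtic.)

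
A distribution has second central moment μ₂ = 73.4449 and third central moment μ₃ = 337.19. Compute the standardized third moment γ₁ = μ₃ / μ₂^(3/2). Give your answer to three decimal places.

σ = √μ₂ = √73.4449 = 8.57000
σ³ = μ₂^(3/2) = 629.42279
γ₁ = μ₃/σ³ = 337.19 / 629.42279 ≈ 0.536

0.536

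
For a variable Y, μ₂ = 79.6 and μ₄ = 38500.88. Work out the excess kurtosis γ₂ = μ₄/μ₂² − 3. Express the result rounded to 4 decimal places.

μ₂² = 79.6² = 6336.16000
μ₄/μ₂² = 38500.88 / 6336.16000 = 6.07637
γ₂ = 6.07637 − 3 ≈ 3.0764

3.0764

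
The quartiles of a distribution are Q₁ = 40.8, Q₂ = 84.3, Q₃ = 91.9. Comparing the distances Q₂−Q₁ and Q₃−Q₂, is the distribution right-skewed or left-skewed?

Q₂ − Q₁ = 43.5;  Q₃ − Q₂ = 7.6
Q₂ − Q₁ > Q₃ − Q₂ ⇒ the lower half is more spread out ⇒ left-skewed.

left-skewed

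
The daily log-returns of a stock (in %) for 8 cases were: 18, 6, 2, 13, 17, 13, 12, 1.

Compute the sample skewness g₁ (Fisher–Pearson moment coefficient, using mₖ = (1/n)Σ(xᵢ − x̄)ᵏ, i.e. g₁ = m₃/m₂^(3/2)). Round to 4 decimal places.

x̄ = (18 + 6 + 2 + 13 + 17 + 13 + 12 + 1) / 8 = 10.2500
deviations (xᵢ − x̄): 7.7500, -4.2500, -8.2500, 2.7500, 6.7500, 2.7500, 1.7500, -9.2500
Σ(xᵢ − x̄)² = 295.5000 ⇒ m₂ = 295.5000/8 = 36.93750
Σ(xᵢ − x̄)³ = -609.7500 ⇒ m₃ = -609.7500/8 = -76.21875
m₂^(3/2) = 36.93750^(1.5) = 224.49220
g₁ = m₃ / m₂^(3/2) = -76.21875 / 224.49220 ≈ -0.3395

-0.3395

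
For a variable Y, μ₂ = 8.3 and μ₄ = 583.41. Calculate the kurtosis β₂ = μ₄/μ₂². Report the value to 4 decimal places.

8.4687

μ₂² = 8.3² = 68.89000
μ₄/μ₂² = 583.41 / 68.89000 = 8.46872
β₂ ≈ 8.4687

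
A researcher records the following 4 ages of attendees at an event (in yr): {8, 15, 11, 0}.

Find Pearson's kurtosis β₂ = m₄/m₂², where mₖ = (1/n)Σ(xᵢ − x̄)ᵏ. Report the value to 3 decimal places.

1.925

x̄ = 8.5000
Σ(xᵢ − x̄)² = 121.0000 ⇒ m₂ = 30.25000
Σ(xᵢ − x̄)⁴ = 7044.2500 ⇒ m₄ = 1761.06250
m₂² = 915.06250
β₂ = m₄/m₂² = 1761.06250 / 915.06250 ≈ 1.925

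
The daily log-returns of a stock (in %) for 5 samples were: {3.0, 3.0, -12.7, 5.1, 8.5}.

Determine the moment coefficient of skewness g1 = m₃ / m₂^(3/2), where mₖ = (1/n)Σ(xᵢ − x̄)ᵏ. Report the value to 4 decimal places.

x̄ = (3.0 + 3.0 - 12.7 + 5.1 + 8.5) / 5 = 1.3800
deviations (xᵢ − x̄): 1.6200, 1.6200, -14.0800, 3.7200, 7.1200
Σ(xᵢ − x̄)² = 268.0280 ⇒ m₂ = 268.0280/5 = 53.60560
Σ(xᵢ − x̄)³ = -2370.3833 ⇒ m₃ = -2370.3833/5 = -474.07666
m₂^(3/2) = 53.60560^(1.5) = 392.47793
g1 = m₃ / m₂^(3/2) = -474.07666 / 392.47793 ≈ -1.2079

-1.2079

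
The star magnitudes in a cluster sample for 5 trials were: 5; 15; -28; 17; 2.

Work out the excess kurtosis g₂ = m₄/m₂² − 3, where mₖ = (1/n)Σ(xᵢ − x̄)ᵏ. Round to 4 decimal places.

x̄ = 2.2000
Σ(xᵢ − x̄)² = 1302.8000 ⇒ m₂ = 260.56000
Σ(xᵢ − x̄)⁴ = 906700.4960 ⇒ m₄ = 181340.09920
m₂² = 67891.51360
g₂ = m₄/m₂² − 3 = 2.67103 − 3 ≈ -0.3290

-0.3290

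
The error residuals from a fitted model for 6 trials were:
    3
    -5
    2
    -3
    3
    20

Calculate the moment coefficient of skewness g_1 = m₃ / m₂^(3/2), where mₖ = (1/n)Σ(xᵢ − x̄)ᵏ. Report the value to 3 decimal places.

x̄ = (3 - 5 + 2 - 3 + 3 + 20) / 6 = 3.3333
deviations (xᵢ − x̄): -0.3333, -8.3333, -1.3333, -6.3333, -0.3333, 16.6667
Σ(xᵢ − x̄)² = 389.3333 ⇒ m₂ = 389.3333/6 = 64.88889
Σ(xᵢ − x̄)³ = 3794.4444 ⇒ m₃ = 3794.4444/6 = 632.40741
m₂^(3/2) = 64.88889^(1.5) = 522.70362
g_1 = m₃ / m₂^(3/2) = 632.40741 / 522.70362 ≈ 1.210

1.210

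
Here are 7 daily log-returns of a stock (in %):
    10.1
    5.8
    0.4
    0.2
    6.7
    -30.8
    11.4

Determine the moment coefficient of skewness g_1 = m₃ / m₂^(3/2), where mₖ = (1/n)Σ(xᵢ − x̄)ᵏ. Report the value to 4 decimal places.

x̄ = (10.1 + 5.8 + 0.4 + 0.2 + 6.7 - 30.8 + 11.4) / 7 = 0.5429
deviations (xᵢ − x̄): 9.5571, 5.2571, -0.1429, -0.3429, 6.1571, -31.3429, 10.8571
Σ(xᵢ − x̄)² = 1257.2771 ⇒ m₂ = 1257.2771/7 = 179.61102
Σ(xᵢ − x̄)³ = -28259.0055 ⇒ m₃ = -28259.0055/7 = -4037.00078
m₂^(3/2) = 179.61102^(1.5) = 2407.12958
g_1 = m₃ / m₂^(3/2) = -4037.00078 / 2407.12958 ≈ -1.6771

-1.6771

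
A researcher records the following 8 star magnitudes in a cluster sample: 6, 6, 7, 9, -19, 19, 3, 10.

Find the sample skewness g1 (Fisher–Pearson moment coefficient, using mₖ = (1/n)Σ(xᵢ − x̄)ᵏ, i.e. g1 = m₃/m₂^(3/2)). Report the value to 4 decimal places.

-1.3417

x̄ = (6 + 6 + 7 + 9 - 19 + 19 + 3 + 10) / 8 = 5.1250
deviations (xᵢ − x̄): 0.8750, 0.8750, 1.8750, 3.8750, -24.1250, 13.8750, -2.1250, 4.8750
Σ(xᵢ − x̄)² = 822.8750 ⇒ m₂ = 822.8750/8 = 102.85938
Σ(xᵢ − x̄)³ = -11197.5938 ⇒ m₃ = -11197.5938/8 = -1399.69922
m₂^(3/2) = 102.85938^(1.5) = 1043.19578
g1 = m₃ / m₂^(3/2) = -1399.69922 / 1043.19578 ≈ -1.3417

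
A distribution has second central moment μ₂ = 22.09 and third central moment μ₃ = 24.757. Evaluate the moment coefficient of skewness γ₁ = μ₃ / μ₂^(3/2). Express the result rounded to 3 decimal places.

σ = √μ₂ = √22.09 = 4.70000
σ³ = μ₂^(3/2) = 103.82300
γ₁ = μ₃/σ³ = 24.757 / 103.82300 ≈ 0.238

0.238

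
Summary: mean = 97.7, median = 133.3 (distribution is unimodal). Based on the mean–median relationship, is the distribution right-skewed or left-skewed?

left-skewed

mean − median = 97.7 − 133.3 = -35.6
mean < median ⇒ the longer tail is on the left ⇒ left-skewed (negatively skewed).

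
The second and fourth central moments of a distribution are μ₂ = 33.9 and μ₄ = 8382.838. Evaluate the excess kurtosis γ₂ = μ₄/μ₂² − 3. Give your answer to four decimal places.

4.2944

μ₂² = 33.9² = 1149.21000
μ₄/μ₂² = 8382.838 / 1149.21000 = 7.29444
γ₂ = 7.29444 − 3 ≈ 4.2944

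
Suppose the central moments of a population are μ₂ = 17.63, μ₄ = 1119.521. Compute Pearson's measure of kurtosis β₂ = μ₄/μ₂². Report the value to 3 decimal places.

3.602

μ₂² = 17.63² = 310.81690
μ₄/μ₂² = 1119.521 / 310.81690 = 3.60187
β₂ ≈ 3.602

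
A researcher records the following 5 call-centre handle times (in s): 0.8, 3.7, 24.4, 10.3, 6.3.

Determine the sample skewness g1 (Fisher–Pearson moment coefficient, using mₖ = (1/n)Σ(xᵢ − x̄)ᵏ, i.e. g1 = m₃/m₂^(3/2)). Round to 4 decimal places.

1.0038

x̄ = (0.8 + 3.7 + 24.4 + 10.3 + 6.3) / 5 = 9.1000
deviations (xᵢ − x̄): -8.3000, -5.4000, 15.3000, 1.2000, -2.8000
Σ(xᵢ − x̄)² = 341.4200 ⇒ m₂ = 341.4200/5 = 68.28400
Σ(xᵢ − x̄)³ = 2832.1020 ⇒ m₃ = 2832.1020/5 = 566.42040
m₂^(3/2) = 68.28400^(1.5) = 564.25892
g1 = m₃ / m₂^(3/2) = 566.42040 / 564.25892 ≈ 1.0038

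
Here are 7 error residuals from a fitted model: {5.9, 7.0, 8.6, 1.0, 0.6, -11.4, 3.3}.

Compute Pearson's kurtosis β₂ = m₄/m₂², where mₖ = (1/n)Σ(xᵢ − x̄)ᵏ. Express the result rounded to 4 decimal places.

x̄ = 2.1429
Σ(xᵢ − x̄)² = 267.8371 ⇒ m₂ = 38.26245
Σ(xᵢ − x̄)⁴ = 36142.3061 ⇒ m₄ = 5163.18659
m₂² = 1464.01500
β₂ = m₄/m₂² = 5163.18659 / 1464.01500 ≈ 3.5267

3.5267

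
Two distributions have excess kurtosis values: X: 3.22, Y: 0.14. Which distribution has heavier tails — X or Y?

Higher excess kurtosis ⇒ heavier tails relative to the normal distribution.
3.22 vs 0.14: the larger is 3.22, so X has heavier tails.

X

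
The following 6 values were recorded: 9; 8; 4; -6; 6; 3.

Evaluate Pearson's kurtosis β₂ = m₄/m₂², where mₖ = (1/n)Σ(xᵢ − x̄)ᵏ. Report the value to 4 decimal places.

x̄ = 4.0000
Σ(xᵢ − x̄)² = 146.0000 ⇒ m₂ = 24.33333
Σ(xᵢ − x̄)⁴ = 10898.0000 ⇒ m₄ = 1816.33333
m₂² = 592.11111
β₂ = m₄/m₂² = 1816.33333 / 592.11111 ≈ 3.0676

3.0676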